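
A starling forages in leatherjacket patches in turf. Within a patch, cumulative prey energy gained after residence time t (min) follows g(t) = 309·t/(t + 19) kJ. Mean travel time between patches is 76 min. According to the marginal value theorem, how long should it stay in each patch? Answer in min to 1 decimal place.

Optimal t* satisfies g'(t*) = g(t*)/(T + t*).
g'(t) = 309·19/(t + 19)². Setting 309·19/(t+19)² = 309t/[(t+19)(76+t)] gives 19(76+t) = t(t+19), so t² = 19×76 = 1444.
t* = √1444 = 38 min.

38.0 min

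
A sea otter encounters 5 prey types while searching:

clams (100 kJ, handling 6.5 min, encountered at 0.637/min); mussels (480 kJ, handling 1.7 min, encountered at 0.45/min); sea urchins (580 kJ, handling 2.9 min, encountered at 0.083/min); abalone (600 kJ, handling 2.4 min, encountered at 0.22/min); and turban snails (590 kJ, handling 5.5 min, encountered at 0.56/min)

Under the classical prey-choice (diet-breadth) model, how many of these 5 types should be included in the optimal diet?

E/h in descending order: mussels 282, abalone 250, sea urchins 200, turban snails 107, clams 15.4 kJ/min. The optimal diet is the largest prefix of this list for which every included type satisfies E_i/h_i > R on the types above it.
Rate on top 1: 122.4. abalone: 250 > 122.4 → include.
Rate on top 2: 151.8. sea urchins: 200 > 151.8 → include.
Rate on top 3: 156.3. turban snails: 107 < 156.3 → exclude; stop.
Optimal diet: mussels, abalone, sea urchins — 3 of 5 types.

3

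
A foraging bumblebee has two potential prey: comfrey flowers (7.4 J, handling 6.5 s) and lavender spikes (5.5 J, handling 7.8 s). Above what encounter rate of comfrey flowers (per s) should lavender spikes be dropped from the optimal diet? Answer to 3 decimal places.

0.250 per s

At the threshold, the rate on comfrey flowers alone equals the profitability of lavender spikes: λ·7.4/(1 + λ·6.5) = 5.5/7.8 = 0.7051.
Rearranging, λ(7.4 − 0.7051×6.5) = 0.7051, so λ = 0.7051/2.817 = 0.2503 per s.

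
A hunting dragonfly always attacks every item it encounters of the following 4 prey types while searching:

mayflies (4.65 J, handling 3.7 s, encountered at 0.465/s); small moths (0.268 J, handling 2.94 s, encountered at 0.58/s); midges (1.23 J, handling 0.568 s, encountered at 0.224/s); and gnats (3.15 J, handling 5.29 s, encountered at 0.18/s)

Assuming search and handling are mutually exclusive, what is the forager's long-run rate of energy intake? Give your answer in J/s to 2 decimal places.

R = Σλ_iE_i / (1 + Σλ_ih_i)
Numerator: 0.465×4.65 + 0.58×0.268 + 0.224×1.23 + 0.18×3.15 = 3.16
Denominator: 1 + 0.465×3.7 + 0.58×2.94 + 0.224×0.568 + 0.18×5.29 = 5.505
R = 3.16/5.505 = 0.574 J/s

0.57 J/s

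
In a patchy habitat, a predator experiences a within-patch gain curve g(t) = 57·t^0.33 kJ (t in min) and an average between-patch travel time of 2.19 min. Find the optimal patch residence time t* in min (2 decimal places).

By the marginal value theorem, leave when the instantaneous gain rate g'(t) equals the habitat-wide average g(t)/(T + t).
g'(t) = 0.33·57·t^-0.67. Setting 0.33·57·t^-0.67 = 57·t^0.33/(2.19+t) gives 0.33(2.19+t) = t, so 0.67·t = 0.33×2.19.
t* = 0.33×2.19/0.67 = 1.079 min.

1.08 min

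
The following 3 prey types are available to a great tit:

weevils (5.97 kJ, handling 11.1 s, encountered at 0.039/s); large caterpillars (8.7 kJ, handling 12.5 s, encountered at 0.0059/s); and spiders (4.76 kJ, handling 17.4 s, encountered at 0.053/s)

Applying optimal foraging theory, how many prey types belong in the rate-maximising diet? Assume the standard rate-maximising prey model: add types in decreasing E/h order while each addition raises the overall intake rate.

Profitabilities (E/h, kJ/s): large caterpillars 0.696, weevils 0.538, spiders 0.274. Add prey in this order while the next type's profitability exceeds the intake rate on those already taken.
Rate on top 1: 0.0478. weevils: 0.538 > 0.0478 → include.
Rate on top 2: 0.1886. spiders: 0.274 > 0.1886 → include.
Optimal diet: large caterpillars, weevils, spiders — 3 of 3 types.

3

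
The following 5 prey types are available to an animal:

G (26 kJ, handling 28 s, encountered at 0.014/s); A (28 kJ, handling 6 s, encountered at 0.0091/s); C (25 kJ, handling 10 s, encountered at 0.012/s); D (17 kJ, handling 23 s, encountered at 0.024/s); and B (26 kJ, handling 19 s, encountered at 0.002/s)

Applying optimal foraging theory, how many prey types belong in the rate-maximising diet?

5

Profitabilities (E/h, kJ/s): A 4.67, C 2.5, B 1.37, G 0.929, D 0.739. Add prey in this order while the next type's profitability exceeds the intake rate on those already taken.
Rate on top 1: 0.2416. C: 2.5 > 0.2416 → include.
Rate on top 2: 0.4723. B: 1.37 > 0.4723 → include.
Rate on top 3: 0.5004. G: 0.929 > 0.5004 → include.
Rate on top 4: 0.605. D: 0.739 > 0.605 → include.
Optimal diet: A, C, B, G, D — 5 of 5 types.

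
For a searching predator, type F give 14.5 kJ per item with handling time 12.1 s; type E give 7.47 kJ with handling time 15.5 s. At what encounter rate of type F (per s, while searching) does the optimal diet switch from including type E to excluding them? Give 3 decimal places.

0.056 per s

At the threshold, the rate on type F alone equals the profitability of type E: λ·14.5/(1 + λ·12.1) = 7.47/15.5 = 0.4819.
Rearranging, λ(14.5 − 0.4819×12.1) = 0.4819, so λ = 0.4819/8.669 = 0.0556 per s.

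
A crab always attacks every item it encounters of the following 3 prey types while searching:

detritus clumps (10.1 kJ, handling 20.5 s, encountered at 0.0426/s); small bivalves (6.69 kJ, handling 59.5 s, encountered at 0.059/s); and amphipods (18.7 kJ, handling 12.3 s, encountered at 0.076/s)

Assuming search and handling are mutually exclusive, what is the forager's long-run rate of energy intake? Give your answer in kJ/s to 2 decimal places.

0.36 kJ/s

R = Σλ_iE_i / (1 + Σλ_ih_i)
Numerator: 0.0426×10.1 + 0.059×6.69 + 0.076×18.7 = 2.246
Denominator: 1 + 0.0426×20.5 + 0.059×59.5 + 0.076×12.3 = 6.319
R = 2.246/6.319 = 0.3555 kJ/s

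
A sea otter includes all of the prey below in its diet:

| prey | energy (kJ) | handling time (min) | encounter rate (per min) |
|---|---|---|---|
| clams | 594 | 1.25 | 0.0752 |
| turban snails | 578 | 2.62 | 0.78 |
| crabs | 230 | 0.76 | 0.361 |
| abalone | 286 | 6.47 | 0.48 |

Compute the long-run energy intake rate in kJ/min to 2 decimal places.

Energy encountered per unit search time: 0.0752×594 + 0.78×578 + 0.361×230 + 0.48×286 = 715.8 kJ/min.
Handling time per unit search time: 0.0752×1.25 + 0.78×2.62 + 0.361×0.76 + 0.48×6.47 = 5.518.
Rate = 715.8/(1 + 5.518) = 109.8 kJ/min.

109.83 kJ/min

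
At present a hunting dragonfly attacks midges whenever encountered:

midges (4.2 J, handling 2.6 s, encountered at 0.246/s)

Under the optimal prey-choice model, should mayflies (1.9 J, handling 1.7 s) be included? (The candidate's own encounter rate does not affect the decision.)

Yes

Intake rate on the current diet: R = (0.246×4.2) / (1 + 0.246×2.6) = 1.033/1.64 = 0.6302 J/s.
Profitability of mayflies: 1.9/1.7 = 1.118 J/s.
1.118 > 0.6302, so adding mayflies raises the average — include it.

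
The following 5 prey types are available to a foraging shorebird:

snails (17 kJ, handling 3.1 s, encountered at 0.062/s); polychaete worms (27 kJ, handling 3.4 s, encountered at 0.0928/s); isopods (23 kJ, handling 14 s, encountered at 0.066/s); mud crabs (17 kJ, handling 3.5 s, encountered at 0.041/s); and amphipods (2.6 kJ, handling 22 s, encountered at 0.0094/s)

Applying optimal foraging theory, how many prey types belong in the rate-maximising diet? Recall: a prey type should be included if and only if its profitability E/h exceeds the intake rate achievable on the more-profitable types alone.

3

E/h in descending order: polychaete worms 7.94, snails 5.48, mud crabs 4.86, isopods 1.64, amphipods 0.118 kJ/s. The optimal diet is the largest prefix of this list for which every included type satisfies E_i/h_i > R on the types above it.
Rate on top 1: 1.905. snails: 5.48 > 1.905 → include.
Rate on top 2: 2.361. mud crabs: 4.86 > 2.361 → include.
Rate on top 3: 2.578. isopods: 1.64 < 2.578 → exclude; stop.
Optimal diet: polychaete worms, snails, mud crabs — 3 of 5 types.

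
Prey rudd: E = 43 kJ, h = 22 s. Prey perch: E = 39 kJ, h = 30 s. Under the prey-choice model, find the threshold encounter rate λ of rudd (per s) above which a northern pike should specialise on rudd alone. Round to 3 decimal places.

0.090 per s

The zero-one rule: include perch iff E₂/h₂ > λE₁/(1+λh₁). Equality gives the switch point.
λE₁h₂ = E₂ + λE₂h₁ ⇒ λ = E₂/(E₁h₂ − E₂h₁) = 39/(1290 − 858) = 0.09028 per s.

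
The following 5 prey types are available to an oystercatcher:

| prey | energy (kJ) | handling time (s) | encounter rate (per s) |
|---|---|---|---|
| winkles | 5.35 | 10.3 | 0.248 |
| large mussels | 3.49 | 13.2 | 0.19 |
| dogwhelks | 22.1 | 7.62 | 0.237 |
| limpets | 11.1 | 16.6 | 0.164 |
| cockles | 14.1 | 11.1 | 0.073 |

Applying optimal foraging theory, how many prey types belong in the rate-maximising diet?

Profitabilities (E/h, kJ/s): dogwhelks 2.9, cockles 1.27, limpets 0.669, winkles 0.519, large mussels 0.264. Add prey in this order while the next type's profitability exceeds the intake rate on those already taken.
Rate on top 1: 1.867. cockles: 1.27 < 1.867 → exclude; stop.
Optimal diet: dogwhelks — 1 of 5 types.

1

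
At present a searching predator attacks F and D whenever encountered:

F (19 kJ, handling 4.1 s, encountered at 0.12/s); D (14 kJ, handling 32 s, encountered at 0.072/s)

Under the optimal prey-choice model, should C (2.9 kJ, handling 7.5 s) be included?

No

Intake rate on the current diet: R = (0.12×19 + 0.072×14) / (1 + 0.12×4.1 + 0.072×32) = 3.288/3.796 = 0.8662 kJ/s.
Profitability of C: 2.9/7.5 = 0.3867 kJ/s.
0.3867 < 0.8662, so adding C would lower the average — exclude it.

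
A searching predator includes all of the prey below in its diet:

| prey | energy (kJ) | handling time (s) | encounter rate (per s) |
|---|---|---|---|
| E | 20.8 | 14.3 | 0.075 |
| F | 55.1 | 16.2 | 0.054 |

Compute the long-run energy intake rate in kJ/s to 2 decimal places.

R = (0.075×20.8 + 0.054×55.1) / (1 + 0.075×14.3 + 0.054×16.2) = 4.535/2.947 = 1.539 kJ/s.

1.54 kJ/s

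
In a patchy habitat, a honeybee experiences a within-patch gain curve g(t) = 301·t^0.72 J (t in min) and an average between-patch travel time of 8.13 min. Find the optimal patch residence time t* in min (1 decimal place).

20.9 min

By the marginal value theorem, leave when the instantaneous gain rate g'(t) equals the habitat-wide average g(t)/(T + t).
g'(t) = 0.72·301·t^-0.28. Setting 0.72·301·t^-0.28 = 301·t^0.72/(8.13+t) gives 0.72(8.13+t) = t, so 0.28·t = 0.72×8.13.
t* = 0.72×8.13/0.28 = 20.91 min.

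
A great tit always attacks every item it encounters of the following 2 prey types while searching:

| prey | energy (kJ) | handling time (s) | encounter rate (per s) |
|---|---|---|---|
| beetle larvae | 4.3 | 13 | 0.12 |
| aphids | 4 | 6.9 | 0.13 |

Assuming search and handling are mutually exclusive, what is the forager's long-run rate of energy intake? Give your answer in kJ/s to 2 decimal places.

0.30 kJ/s

Energy encountered per unit search time: 0.12×4.3 + 0.13×4 = 1.036 kJ/s.
Handling time per unit search time: 0.12×13 + 0.13×6.9 = 2.457.
Rate = 1.036/(1 + 2.457) = 0.2997 kJ/s.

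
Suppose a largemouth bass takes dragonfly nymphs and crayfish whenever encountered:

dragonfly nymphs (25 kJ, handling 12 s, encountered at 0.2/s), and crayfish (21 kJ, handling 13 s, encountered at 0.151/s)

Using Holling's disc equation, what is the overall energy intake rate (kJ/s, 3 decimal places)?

1.524 kJ/s

R = (0.2×25 + 0.151×21) / (1 + 0.2×12 + 0.151×13) = 8.171/5.363 = 1.524 kJ/s.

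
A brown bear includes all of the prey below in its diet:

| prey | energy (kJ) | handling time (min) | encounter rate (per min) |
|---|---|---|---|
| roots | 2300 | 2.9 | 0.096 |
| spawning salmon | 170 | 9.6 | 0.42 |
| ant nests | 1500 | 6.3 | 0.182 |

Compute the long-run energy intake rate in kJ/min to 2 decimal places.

R = Σλ_iE_i / (1 + Σλ_ih_i)
Numerator: 0.096×2300 + 0.42×170 + 0.182×1500 = 565.2
Denominator: 1 + 0.096×2.9 + 0.42×9.6 + 0.182×6.3 = 6.457
R = 565.2/6.457 = 87.53 kJ/min

87.53 kJ/min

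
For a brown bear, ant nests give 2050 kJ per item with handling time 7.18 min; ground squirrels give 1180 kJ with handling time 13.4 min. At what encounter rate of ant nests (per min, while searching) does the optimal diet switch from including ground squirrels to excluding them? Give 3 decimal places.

0.062 per min

The zero-one rule: include ground squirrels iff E₂/h₂ > λE₁/(1+λh₁). Equality gives the switch point.
λE₁h₂ = E₂ + λE₂h₁ ⇒ λ = E₂/(E₁h₂ − E₂h₁) = 1180/(2.747e+04 − 8472) = 0.06211 per min.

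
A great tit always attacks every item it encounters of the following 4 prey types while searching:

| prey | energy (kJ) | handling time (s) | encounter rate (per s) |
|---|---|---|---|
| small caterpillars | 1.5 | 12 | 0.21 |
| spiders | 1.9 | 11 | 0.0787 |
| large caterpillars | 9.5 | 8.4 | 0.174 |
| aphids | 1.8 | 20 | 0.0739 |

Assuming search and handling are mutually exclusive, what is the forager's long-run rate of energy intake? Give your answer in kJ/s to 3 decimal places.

R = Σλ_iE_i / (1 + Σλ_ih_i)
Numerator: 0.21×1.5 + 0.0787×1.9 + 0.174×9.5 + 0.0739×1.8 = 2.251
Denominator: 1 + 0.21×12 + 0.0787×11 + 0.174×8.4 + 0.0739×20 = 7.325
R = 2.251/7.325 = 0.3072 kJ/s

0.307 kJ/s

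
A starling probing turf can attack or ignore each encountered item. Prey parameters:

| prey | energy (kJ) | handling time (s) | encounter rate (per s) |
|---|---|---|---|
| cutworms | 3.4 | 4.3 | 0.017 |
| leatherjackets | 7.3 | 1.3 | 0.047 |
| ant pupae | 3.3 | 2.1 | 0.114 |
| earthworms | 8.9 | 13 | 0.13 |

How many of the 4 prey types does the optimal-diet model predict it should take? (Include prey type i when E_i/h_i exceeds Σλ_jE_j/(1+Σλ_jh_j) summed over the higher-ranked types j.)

Rank by E/h (kJ/s): leatherjackets 5.62, ant pupae 1.57, cutworms 0.791, earthworms 0.685. Include each in turn until the next type's E/h falls below the running intake rate.
Rate on top 1: 0.3233. ant pupae: 1.57 > 0.3233 → include.
Rate on top 2: 0.5531. cutworms: 0.791 > 0.5531 → include.
Rate on top 3: 0.5657. earthworms: 0.685 > 0.5657 → include.
Optimal diet: leatherjackets, ant pupae, cutworms, earthworms — 4 of 4 types.

4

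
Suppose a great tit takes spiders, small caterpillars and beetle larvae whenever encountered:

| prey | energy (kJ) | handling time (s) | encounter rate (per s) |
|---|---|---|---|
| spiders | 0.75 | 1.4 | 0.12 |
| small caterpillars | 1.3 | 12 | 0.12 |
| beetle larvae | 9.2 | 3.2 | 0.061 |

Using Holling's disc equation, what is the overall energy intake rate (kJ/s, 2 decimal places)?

R = Σλ_iE_i / (1 + Σλ_ih_i)
Numerator: 0.12×0.75 + 0.12×1.3 + 0.061×9.2 = 0.8072
Denominator: 1 + 0.12×1.4 + 0.12×12 + 0.061×3.2 = 2.803
R = 0.8072/2.803 = 0.288 kJ/s

0.29 kJ/s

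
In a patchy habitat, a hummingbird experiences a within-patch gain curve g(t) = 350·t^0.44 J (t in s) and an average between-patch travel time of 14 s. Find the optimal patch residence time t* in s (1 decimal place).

11.0 s

By the marginal value theorem, leave when the instantaneous gain rate g'(t) equals the habitat-wide average g(t)/(T + t).
g'(t) = 0.44·350·t^-0.56. Setting 0.44·350·t^-0.56 = 350·t^0.44/(14+t) gives 0.44(14+t) = t, so 0.56·t = 0.44×14.
t* = 0.44×14/0.56 = 11 s.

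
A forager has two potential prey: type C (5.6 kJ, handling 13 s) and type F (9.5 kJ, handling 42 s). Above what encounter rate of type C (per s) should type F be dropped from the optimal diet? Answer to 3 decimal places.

Drop type F once their profitability E₂/h₂ falls below the rate achievable on type C alone: E₂/h₂ = λE₁/(1 + λh₁).
Solve for λ: λE₁h₂ = E₂(1 + λh₁) → λ(E₁h₂ − E₂h₁) = E₂ → λ = E₂/(E₁h₂ − E₂h₁).
λ = 9.5/(5.6×42 − 9.5×13) = 9.5/111.7 = 0.08505 per s.

0.085 per s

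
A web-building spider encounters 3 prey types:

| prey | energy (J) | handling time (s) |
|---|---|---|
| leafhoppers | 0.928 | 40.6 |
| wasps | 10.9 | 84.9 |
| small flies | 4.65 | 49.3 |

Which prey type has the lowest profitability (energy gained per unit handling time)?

leafhoppers

In descending order of E/h:
wasps: 10.9/84.9 = 0.128 J/s
small flies: 4.65/49.3 = 0.0943 J/s
leafhoppers: 0.928/40.6 = 0.0229 J/s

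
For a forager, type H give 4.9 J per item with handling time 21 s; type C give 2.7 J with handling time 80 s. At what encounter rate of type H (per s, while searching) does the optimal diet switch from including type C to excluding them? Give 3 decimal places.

0.008 per s

The zero-one rule: include type C iff E₂/h₂ > λE₁/(1+λh₁). Equality gives the switch point.
λE₁h₂ = E₂ + λE₂h₁ ⇒ λ = E₂/(E₁h₂ − E₂h₁) = 2.7/(392 − 56.7) = 0.008052 per s.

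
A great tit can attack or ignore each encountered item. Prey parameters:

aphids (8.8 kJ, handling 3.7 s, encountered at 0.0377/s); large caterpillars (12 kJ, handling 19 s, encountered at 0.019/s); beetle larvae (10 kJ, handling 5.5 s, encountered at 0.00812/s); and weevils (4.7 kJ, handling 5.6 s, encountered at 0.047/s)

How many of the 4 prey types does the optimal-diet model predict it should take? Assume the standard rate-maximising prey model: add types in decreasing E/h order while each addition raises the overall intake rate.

Rank by E/h (kJ/s): aphids 2.38, beetle larvae 1.82, weevils 0.839, large caterpillars 0.632. Include each in turn until the next type's E/h falls below the running intake rate.
Rate on top 1: 0.2911. beetle larvae: 1.82 > 0.2911 → include.
Rate on top 2: 0.3487. weevils: 0.839 > 0.3487 → include.
Rate on top 3: 0.4379. large caterpillars: 0.632 > 0.4379 → include.
Optimal diet: aphids, beetle larvae, weevils, large caterpillars — 4 of 4 types.

4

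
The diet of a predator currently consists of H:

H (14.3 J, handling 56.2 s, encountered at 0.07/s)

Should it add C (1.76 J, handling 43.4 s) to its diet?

No

Current rate: (0.07×14.3)/(1 + 0.07×56.2) = 0.2029 J/s.
Profitability of C: 1.76/43.4 = 0.04055 J/s.
0.04055 < 0.2029, so adding C would lower the average — exclude it.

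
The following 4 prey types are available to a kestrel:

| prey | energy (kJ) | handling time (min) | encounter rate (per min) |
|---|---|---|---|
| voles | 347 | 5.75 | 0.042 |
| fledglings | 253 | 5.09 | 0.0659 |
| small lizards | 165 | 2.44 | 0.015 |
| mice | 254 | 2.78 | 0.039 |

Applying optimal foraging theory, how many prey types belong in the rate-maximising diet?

4

Rank by E/h (kJ/min): mice 91.4, small lizards 67.6, voles 60.3, fledglings 49.7. Include each in turn until the next type's E/h falls below the running intake rate.
Rate on top 1: 8.937. small lizards: 67.6 > 8.937 → include.
Rate on top 2: 10.81. voles: 60.3 > 10.81 → include.
Rate on top 3: 19.44. fledglings: 49.7 > 19.44 → include.
Optimal diet: mice, small lizards, voles, fledglings — 4 of 4 types.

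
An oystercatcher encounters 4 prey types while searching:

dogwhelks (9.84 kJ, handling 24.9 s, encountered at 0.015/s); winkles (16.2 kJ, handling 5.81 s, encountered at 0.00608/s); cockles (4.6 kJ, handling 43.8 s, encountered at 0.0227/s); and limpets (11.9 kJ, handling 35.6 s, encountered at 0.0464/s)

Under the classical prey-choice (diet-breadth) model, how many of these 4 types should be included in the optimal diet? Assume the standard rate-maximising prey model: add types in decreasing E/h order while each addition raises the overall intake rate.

3

Rank by E/h (kJ/s): winkles 2.79, dogwhelks 0.395, limpets 0.334, cockles 0.105. Include each in turn until the next type's E/h falls below the running intake rate.
Rate on top 1: 0.09514. dogwhelks: 0.395 > 0.09514 → include.
Rate on top 2: 0.1747. limpets: 0.334 > 0.1747 → include.
Rate on top 3: 0.2608. cockles: 0.105 < 0.2608 → exclude; stop.
Optimal diet: winkles, dogwhelks, limpets — 3 of 4 types.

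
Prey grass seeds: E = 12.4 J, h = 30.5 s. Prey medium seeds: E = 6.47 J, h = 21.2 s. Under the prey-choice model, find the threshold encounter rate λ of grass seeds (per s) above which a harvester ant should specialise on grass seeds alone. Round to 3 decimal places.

0.099 per s

At the threshold, the rate on grass seeds alone equals the profitability of medium seeds: λ·12.4/(1 + λ·30.5) = 6.47/21.2 = 0.3052.
Rearranging, λ(12.4 − 0.3052×30.5) = 0.3052, so λ = 0.3052/3.092 = 0.09871 per s.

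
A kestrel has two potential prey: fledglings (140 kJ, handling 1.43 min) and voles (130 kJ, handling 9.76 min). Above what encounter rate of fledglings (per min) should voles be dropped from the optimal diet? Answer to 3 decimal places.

The zero-one rule: include voles iff E₂/h₂ > λE₁/(1+λh₁). Equality gives the switch point.
λE₁h₂ = E₂ + λE₂h₁ ⇒ λ = E₂/(E₁h₂ − E₂h₁) = 130/(1366 − 185.9) = 0.1101 per min.

0.110 per min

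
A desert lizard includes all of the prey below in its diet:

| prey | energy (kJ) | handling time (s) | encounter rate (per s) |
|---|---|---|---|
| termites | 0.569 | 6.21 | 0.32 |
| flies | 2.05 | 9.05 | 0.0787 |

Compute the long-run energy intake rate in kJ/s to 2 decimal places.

0.09 kJ/s

R = Σλ_iE_i / (1 + Σλ_ih_i)
Numerator: 0.32×0.569 + 0.0787×2.05 = 0.3434
Denominator: 1 + 0.32×6.21 + 0.0787×9.05 = 3.699
R = 0.3434/3.699 = 0.09283 kJ/s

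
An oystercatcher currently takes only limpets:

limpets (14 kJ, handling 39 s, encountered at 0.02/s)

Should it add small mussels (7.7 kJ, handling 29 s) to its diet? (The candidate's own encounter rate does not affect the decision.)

Yes

Current rate: (0.02×14)/(1 + 0.02×39) = 0.1573 kJ/s.
Profitability of small mussels: 7.7/29 = 0.2655 kJ/s.
0.2655 > 0.1573, so adding small mussels raises the average — include it.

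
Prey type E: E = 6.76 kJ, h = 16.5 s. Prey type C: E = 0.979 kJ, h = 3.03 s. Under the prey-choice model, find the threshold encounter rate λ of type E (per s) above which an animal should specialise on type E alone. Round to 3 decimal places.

The zero-one rule: include type C iff E₂/h₂ > λE₁/(1+λh₁). Equality gives the switch point.
λE₁h₂ = E₂ + λE₂h₁ ⇒ λ = E₂/(E₁h₂ − E₂h₁) = 0.979/(20.48 − 16.15) = 0.2261 per s.

0.226 per s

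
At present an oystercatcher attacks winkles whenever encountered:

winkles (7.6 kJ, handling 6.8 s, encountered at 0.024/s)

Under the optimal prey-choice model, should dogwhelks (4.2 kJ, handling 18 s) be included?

Current rate: (0.024×7.6)/(1 + 0.024×6.8) = 0.1568 kJ/s.
dogwhelks: E/h = 4.2/18 = 0.2333 kJ/s.
Since 0.2333 > R, including dogwhelks increases the long-run rate.

Yes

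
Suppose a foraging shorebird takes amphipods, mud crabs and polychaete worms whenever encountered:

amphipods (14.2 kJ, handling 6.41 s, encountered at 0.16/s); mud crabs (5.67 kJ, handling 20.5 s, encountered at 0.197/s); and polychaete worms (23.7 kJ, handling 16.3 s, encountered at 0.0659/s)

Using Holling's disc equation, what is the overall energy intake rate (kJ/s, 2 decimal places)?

0.69 kJ/s

Energy encountered per unit search time: 0.16×14.2 + 0.197×5.67 + 0.0659×23.7 = 4.951 kJ/s.
Handling time per unit search time: 0.16×6.41 + 0.197×20.5 + 0.0659×16.3 = 6.138.
Rate = 4.951/(1 + 6.138) = 0.6936 kJ/s.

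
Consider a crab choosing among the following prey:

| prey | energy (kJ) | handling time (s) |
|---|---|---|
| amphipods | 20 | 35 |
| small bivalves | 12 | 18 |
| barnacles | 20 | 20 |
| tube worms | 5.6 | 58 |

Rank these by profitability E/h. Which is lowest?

tube worms

In descending order of E/h:
barnacles: 20/20 = 1 kJ/s
small bivalves: 12/18 = 0.667 kJ/s
amphipods: 20/35 = 0.571 kJ/s
tube worms: 5.6/58 = 0.0966 kJ/s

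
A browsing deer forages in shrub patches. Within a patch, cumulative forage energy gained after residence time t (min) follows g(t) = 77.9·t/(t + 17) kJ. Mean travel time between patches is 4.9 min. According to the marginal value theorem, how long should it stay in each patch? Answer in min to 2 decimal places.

9.13 min

By the marginal value theorem, leave when the instantaneous gain rate g'(t) equals the habitat-wide average g(t)/(T + t).
g'(t) = 77.9·17/(t + 17)². Setting 77.9·17/(t+17)² = 77.9t/[(t+17)(4.9+t)] gives 17(4.9+t) = t(t+17), so t² = 17×4.9 = 83.3.
t* = √83.3 = 9.127 min.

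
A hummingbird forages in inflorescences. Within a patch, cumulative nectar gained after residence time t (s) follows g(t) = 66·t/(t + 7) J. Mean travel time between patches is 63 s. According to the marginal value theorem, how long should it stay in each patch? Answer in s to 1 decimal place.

Maximise g(t)/(T+t): set derivative to zero → g'(t)(T+t) = g(t).
g'(t) = 66·7/(t + 7)². Setting 66·7/(t+7)² = 66t/[(t+7)(63+t)] gives 7(63+t) = t(t+7), so t² = 7×63 = 441.
t* = √441 = 21 s.

21.0 s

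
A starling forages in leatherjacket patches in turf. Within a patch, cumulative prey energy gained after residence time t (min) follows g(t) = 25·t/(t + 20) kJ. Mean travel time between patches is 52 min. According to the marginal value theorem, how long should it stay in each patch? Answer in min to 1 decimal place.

32.2 min

Maximise g(t)/(T+t): set derivative to zero → g'(t)(T+t) = g(t).
g'(t) = 25·20/(t + 20)². Setting 25·20/(t+20)² = 25t/[(t+20)(52+t)] gives 20(52+t) = t(t+20), so t² = 20×52 = 1040.
t* = √1040 = 32.25 min.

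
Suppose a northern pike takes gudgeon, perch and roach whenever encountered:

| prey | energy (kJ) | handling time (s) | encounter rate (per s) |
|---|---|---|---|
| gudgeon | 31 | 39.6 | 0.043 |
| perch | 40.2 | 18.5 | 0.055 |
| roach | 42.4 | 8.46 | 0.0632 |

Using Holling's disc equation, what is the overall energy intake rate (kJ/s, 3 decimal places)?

Energy encountered per unit search time: 0.043×31 + 0.055×40.2 + 0.0632×42.4 = 6.224 kJ/s.
Handling time per unit search time: 0.043×39.6 + 0.055×18.5 + 0.0632×8.46 = 3.255.
Rate = 6.224/(1 + 3.255) = 1.463 kJ/s.

1.463 kJ/s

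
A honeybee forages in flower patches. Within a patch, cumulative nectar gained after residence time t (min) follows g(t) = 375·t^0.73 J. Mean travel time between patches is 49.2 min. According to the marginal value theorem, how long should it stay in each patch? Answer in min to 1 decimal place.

Maximise g(t)/(T+t): set derivative to zero → g'(t)(T+t) = g(t).
g'(t) = 0.73·375·t^-0.27. Setting 0.73·375·t^-0.27 = 375·t^0.73/(49.2+t) gives 0.73(49.2+t) = t, so 0.27·t = 0.73×49.2.
t* = 0.73×49.2/0.27 = 133 min.

133.0 min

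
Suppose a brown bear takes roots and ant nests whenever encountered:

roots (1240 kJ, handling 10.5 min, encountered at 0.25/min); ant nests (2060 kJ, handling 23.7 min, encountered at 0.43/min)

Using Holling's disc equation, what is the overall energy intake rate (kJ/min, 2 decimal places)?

86.55 kJ/min

R = (0.25×1240 + 0.43×2060) / (1 + 0.25×10.5 + 0.43×23.7) = 1196/13.82 = 86.55 kJ/min.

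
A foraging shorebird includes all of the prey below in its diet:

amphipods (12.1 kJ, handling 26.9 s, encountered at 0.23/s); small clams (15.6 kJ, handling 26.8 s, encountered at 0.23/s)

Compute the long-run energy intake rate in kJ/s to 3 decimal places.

0.477 kJ/s

R = Σλ_iE_i / (1 + Σλ_ih_i)
Numerator: 0.23×12.1 + 0.23×15.6 = 6.371
Denominator: 1 + 0.23×26.9 + 0.23×26.8 = 13.35
R = 6.371/13.35 = 0.4772 kJ/s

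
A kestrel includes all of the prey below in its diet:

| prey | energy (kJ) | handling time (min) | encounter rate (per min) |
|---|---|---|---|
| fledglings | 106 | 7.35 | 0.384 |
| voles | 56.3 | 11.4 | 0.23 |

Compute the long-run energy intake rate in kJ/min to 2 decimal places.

Energy encountered per unit search time: 0.384×106 + 0.23×56.3 = 53.65 kJ/min.
Handling time per unit search time: 0.384×7.35 + 0.23×11.4 = 5.444.
Rate = 53.65/(1 + 5.444) = 8.326 kJ/min.

8.33 kJ/min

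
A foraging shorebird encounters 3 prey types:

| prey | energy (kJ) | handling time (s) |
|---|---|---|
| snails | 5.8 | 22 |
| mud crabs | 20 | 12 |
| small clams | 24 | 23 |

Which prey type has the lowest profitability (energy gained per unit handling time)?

snails

In descending order of E/h:
mud crabs: 20/12 = 1.67 kJ/s
small clams: 24/23 = 1.04 kJ/s
snails: 5.8/22 = 0.264 kJ/s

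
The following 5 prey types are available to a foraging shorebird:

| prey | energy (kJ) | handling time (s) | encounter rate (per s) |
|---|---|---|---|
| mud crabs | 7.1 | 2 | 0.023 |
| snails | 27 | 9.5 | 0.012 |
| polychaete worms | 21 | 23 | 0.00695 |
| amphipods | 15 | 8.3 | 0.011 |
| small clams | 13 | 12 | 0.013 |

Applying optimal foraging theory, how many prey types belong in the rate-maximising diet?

E/h in descending order: mud crabs 3.55, snails 2.84, amphipods 1.81, small clams 1.08, polychaete worms 0.913 kJ/s. The optimal diet is the largest prefix of this list for which every included type satisfies E_i/h_i > R on the types above it.
Rate on top 1: 0.1561. snails: 2.84 > 0.1561 → include.
Rate on top 2: 0.4201. amphipods: 1.81 > 0.4201 → include.
Rate on top 3: 0.5213. small clams: 1.08 > 0.5213 → include.
Rate on top 4: 0.5836. polychaete worms: 0.913 > 0.5836 → include.
Optimal diet: mud crabs, snails, amphipods, small clams, polychaete worms — 5 of 5 types.

5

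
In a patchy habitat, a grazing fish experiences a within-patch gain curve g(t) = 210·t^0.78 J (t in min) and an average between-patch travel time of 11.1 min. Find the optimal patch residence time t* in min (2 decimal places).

Maximise g(t)/(T+t): set derivative to zero → g'(t)(T+t) = g(t).
g'(t) = 0.78·210·t^-0.22. Setting 0.78·210·t^-0.22 = 210·t^0.78/(11.1+t) gives 0.78(11.1+t) = t, so 0.22·t = 0.78×11.1.
t* = 0.78×11.1/0.22 = 39.35 min.

39.35 min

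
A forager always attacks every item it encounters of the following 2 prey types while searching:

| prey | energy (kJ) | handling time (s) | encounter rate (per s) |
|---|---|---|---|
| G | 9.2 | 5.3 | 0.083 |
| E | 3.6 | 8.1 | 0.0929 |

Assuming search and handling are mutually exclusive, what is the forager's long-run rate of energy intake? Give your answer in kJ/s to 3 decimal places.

Energy encountered per unit search time: 0.083×9.2 + 0.0929×3.6 = 1.098 kJ/s.
Handling time per unit search time: 0.083×5.3 + 0.0929×8.1 = 1.192.
Rate = 1.098/(1 + 1.192) = 0.5008 kJ/s.

0.501 kJ/s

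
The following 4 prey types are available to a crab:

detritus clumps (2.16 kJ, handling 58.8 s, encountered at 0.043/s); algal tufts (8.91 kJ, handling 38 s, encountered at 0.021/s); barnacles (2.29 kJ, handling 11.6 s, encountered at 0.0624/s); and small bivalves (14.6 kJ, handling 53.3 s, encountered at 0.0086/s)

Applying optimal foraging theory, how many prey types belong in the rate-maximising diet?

3

E/h in descending order: small bivalves 0.274, algal tufts 0.234, barnacles 0.197, detritus clumps 0.0367 kJ/s. The optimal diet is the largest prefix of this list for which every included type satisfies E_i/h_i > R on the types above it.
Rate on top 1: 0.0861. algal tufts: 0.234 > 0.0861 → include.
Rate on top 2: 0.1386. barnacles: 0.197 > 0.1386 → include.
Rate on top 3: 0.1529. detritus clumps: 0.0367 < 0.1529 → exclude; stop.
Optimal diet: small bivalves, algal tufts, barnacles — 3 of 4 types.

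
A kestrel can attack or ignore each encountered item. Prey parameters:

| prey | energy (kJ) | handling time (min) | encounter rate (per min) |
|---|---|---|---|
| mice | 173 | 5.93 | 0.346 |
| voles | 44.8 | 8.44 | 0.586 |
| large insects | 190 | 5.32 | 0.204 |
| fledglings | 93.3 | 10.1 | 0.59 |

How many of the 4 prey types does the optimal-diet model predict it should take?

Profitabilities (E/h, kJ/min): large insects 35.7, mice 29.2, fledglings 9.24, voles 5.31. Add prey in this order while the next type's profitability exceeds the intake rate on those already taken.
Rate on top 1: 18.59. mice: 29.2 > 18.59 → include.
Rate on top 2: 23.84. fledglings: 9.24 < 23.84 → exclude; stop.
Optimal diet: large insects, mice — 2 of 4 types.

2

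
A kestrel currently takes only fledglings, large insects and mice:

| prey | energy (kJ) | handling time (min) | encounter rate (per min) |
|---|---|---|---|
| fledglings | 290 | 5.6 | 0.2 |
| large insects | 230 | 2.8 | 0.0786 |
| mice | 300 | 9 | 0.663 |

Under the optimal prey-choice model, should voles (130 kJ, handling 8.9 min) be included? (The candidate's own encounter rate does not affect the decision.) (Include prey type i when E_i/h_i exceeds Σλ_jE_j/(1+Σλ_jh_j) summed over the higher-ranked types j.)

No

On fledglings, large insects and mice alone, R = ΣλE/(1+Σλh) = 275/8.307 = 33.1 kJ/min.
Profitability of voles: 130/8.9 = 14.61 kJ/min.
14.61 < 33.1, so adding voles would lower the average — exclude it.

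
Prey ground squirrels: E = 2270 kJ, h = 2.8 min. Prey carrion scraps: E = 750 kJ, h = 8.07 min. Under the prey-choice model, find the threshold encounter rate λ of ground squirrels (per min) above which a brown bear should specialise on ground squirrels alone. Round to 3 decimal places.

0.046 per min

At the threshold, the rate on ground squirrels alone equals the profitability of carrion scraps: λ·2270/(1 + λ·2.8) = 750/8.07 = 92.94.
Rearranging, λ(2270 − 92.94×2.8) = 92.94, so λ = 92.94/2010 = 0.04624 per min.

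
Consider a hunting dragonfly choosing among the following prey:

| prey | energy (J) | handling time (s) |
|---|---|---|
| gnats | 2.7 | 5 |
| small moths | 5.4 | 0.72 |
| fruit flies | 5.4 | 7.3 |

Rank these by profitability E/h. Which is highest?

In descending order of E/h:
small moths: 5.4/0.72 = 7.5 J/s
fruit flies: 5.4/7.3 = 0.74 J/s
gnats: 2.7/5 = 0.54 J/s

small moths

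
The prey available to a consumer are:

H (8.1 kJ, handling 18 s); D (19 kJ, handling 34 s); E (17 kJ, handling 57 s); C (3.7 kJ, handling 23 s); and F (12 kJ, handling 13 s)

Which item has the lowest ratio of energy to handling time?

C

In descending order of E/h:
F: 12/13 = 0.923 kJ/s
D: 19/34 = 0.559 kJ/s
H: 8.1/18 = 0.45 kJ/s
E: 17/57 = 0.298 kJ/s
C: 3.7/23 = 0.161 kJ/s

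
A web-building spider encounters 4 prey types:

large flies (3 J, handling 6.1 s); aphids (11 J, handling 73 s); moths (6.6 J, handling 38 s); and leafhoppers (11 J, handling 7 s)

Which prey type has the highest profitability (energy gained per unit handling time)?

Profitability E/h (J/s): large flies = 3/6.1 = 0.492, aphids = 11/73 = 0.151, moths = 6.6/38 = 0.174, leafhoppers = 11/7 = 1.57.
Ranked: leafhoppers > large flies > moths > aphids.

leafhoppers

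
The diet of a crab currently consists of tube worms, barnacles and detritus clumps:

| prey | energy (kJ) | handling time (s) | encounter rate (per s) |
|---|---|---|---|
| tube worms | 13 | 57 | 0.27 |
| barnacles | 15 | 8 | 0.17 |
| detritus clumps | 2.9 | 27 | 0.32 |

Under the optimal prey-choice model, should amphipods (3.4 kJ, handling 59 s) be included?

Intake rate on the current diet: R = (0.27×13 + 0.17×15 + 0.32×2.9) / (1 + 0.27×57 + 0.17×8 + 0.32×27) = 6.988/26.39 = 0.2648 kJ/s.
Profitability of amphipods: 3.4/59 = 0.05763 kJ/s.
Since 0.05763 < R, time spent handling amphipods is better spent searching.

No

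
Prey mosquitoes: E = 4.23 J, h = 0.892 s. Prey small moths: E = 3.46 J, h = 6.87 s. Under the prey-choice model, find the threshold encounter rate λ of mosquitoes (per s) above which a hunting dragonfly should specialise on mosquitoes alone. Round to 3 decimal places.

Drop small moths once their profitability E₂/h₂ falls below the rate achievable on mosquitoes alone: E₂/h₂ = λE₁/(1 + λh₁).
Solve for λ: λE₁h₂ = E₂(1 + λh₁) → λ(E₁h₂ − E₂h₁) = E₂ → λ = E₂/(E₁h₂ − E₂h₁).
λ = 3.46/(4.23×6.87 − 3.46×0.892) = 3.46/25.97 = 0.1332 per s.

0.133 per s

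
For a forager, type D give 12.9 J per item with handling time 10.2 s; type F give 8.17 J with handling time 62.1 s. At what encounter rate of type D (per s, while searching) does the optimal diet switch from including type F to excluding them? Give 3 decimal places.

At the threshold, the rate on type D alone equals the profitability of type F: λ·12.9/(1 + λ·10.2) = 8.17/62.1 = 0.1316.
Rearranging, λ(12.9 − 0.1316×10.2) = 0.1316, so λ = 0.1316/11.56 = 0.01138 per s.

0.011 per s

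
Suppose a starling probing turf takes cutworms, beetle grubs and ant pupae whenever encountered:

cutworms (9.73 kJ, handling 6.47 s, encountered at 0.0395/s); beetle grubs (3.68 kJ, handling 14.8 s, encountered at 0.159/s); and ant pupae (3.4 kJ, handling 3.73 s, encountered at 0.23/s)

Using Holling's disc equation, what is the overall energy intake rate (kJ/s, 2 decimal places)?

0.39 kJ/s

R = (0.0395×9.73 + 0.159×3.68 + 0.23×3.4) / (1 + 0.0395×6.47 + 0.159×14.8 + 0.23×3.73) = 1.751/4.467 = 0.3921 kJ/s.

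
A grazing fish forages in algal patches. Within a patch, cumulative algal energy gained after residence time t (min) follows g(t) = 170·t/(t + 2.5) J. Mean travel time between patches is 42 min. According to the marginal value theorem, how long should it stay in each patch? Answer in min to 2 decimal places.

Optimal t* satisfies g'(t*) = g(t*)/(T + t*).
g'(t) = 170·2.5/(t + 2.5)². Setting 170·2.5/(t+2.5)² = 170t/[(t+2.5)(42+t)] gives 2.5(42+t) = t(t+2.5), so t² = 2.5×42 = 105.
t* = √105 = 10.25 min.

10.25 min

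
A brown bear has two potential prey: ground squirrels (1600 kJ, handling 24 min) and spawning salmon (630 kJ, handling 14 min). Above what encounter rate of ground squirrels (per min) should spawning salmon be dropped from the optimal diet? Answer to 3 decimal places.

0.087 per min

Drop spawning salmon once their profitability E₂/h₂ falls below the rate achievable on ground squirrels alone: E₂/h₂ = λE₁/(1 + λh₁).
Solve for λ: λE₁h₂ = E₂(1 + λh₁) → λ(E₁h₂ − E₂h₁) = E₂ → λ = E₂/(E₁h₂ − E₂h₁).
λ = 630/(1600×14 − 630×24) = 630/7280 = 0.08654 per min.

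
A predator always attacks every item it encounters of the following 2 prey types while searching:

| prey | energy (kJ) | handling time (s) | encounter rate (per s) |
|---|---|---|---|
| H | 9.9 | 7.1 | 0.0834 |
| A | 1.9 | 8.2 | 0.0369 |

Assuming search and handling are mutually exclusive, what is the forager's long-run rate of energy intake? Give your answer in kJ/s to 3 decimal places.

0.473 kJ/s

R = (0.0834×9.9 + 0.0369×1.9) / (1 + 0.0834×7.1 + 0.0369×8.2) = 0.8958/1.895 = 0.4728 kJ/s.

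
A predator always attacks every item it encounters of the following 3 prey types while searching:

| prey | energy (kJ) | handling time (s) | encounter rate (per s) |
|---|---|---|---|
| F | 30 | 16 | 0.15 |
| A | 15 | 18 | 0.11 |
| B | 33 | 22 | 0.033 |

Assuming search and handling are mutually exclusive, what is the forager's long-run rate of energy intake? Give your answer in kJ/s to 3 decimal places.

R = Σλ_iE_i / (1 + Σλ_ih_i)
Numerator: 0.15×30 + 0.11×15 + 0.033×33 = 7.239
Denominator: 1 + 0.15×16 + 0.11×18 + 0.033×22 = 6.106
R = 7.239/6.106 = 1.186 kJ/s

1.186 kJ/s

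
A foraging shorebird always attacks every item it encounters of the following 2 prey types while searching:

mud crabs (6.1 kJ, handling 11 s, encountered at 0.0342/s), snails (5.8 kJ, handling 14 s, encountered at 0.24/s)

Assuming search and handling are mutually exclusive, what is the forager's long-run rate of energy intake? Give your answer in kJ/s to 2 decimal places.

R = (0.0342×6.1 + 0.24×5.8) / (1 + 0.0342×11 + 0.24×14) = 1.601/4.736 = 0.338 kJ/s.

0.34 kJ/s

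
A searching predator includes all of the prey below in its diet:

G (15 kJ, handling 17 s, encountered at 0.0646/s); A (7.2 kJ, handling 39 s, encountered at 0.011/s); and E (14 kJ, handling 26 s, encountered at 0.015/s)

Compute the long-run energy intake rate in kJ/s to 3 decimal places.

0.431 kJ/s

R = (0.0646×15 + 0.011×7.2 + 0.015×14) / (1 + 0.0646×17 + 0.011×39 + 0.015×26) = 1.258/2.917 = 0.4313 kJ/s.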